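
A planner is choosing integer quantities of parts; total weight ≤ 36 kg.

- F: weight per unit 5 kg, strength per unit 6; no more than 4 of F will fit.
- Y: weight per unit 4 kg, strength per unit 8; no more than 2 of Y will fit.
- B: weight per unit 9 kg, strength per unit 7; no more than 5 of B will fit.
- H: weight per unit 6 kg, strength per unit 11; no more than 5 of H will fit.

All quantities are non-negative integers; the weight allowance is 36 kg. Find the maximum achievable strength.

63

Y has the best ratio (8/4); taking only Y gives at most 2×8 = 16 (stopped by the supply cap of 2).
Mixing does better — 1×Y and 5×H: weight 34 ≤ 36, strength 1·8 + 5·11 = 63.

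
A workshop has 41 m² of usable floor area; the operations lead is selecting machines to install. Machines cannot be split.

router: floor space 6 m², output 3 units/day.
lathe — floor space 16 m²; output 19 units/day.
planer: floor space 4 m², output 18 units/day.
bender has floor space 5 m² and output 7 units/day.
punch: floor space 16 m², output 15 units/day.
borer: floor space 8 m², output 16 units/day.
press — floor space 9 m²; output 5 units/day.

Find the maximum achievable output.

63

Take router, lathe, planer, bender, and borer: floor space 6 + 16 + 4 + 5 + 8 = 39 ≤ 41, output 3 + 19 + 18 + 7 + 16 = 63.
No other feasible combination does better.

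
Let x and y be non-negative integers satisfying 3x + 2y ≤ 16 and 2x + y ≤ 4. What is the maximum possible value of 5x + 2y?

(x,y)=(2,0): 3·2+2·0=6≤16, 2·2+1·0=4≤4, objective 10.
(x,y)=(1,1): 3·1+2·1=5≤16, 2·1+1·1=3≤4, objective 7.
(x,y)=(1,0): 3·1+2·0=3≤16, 2·1+1·0=2≤4, objective 5.
No feasible integer point exceeds 10.

10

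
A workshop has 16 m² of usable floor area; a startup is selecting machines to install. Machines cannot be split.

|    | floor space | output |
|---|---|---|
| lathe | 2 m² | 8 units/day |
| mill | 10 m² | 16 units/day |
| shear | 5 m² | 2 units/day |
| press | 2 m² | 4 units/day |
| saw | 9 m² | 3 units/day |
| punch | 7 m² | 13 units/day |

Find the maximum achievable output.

28

lathe + press + punch: floor space 2 + 2 + 7 = 11 ≤ 16, output 8 + 4 + 13 = 25.
lathe + shear + press + punch: floor space 2 + 5 + 2 + 7 = 16 ≤ 16, output 8 + 2 + 4 + 13 = 27.
lathe + mill + press: floor space 2 + 10 + 2 = 14 ≤ 16, output 8 + 16 + 4 = 28.
Best is lathe, mill, and press with total output 28.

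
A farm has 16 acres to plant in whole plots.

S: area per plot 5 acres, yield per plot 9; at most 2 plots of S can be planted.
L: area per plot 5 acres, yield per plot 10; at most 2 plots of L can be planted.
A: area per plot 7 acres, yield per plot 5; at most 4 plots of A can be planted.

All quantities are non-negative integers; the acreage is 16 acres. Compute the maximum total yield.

29

This is a bounded integer knapsack.
Take 1×S and 2×L: area 15 ≤ 16, yield 1·9 + 2·10 = 29.
L has the best ratio (10/5) and is taken to its limit of 2; remaining capacity is filled optimally with the others.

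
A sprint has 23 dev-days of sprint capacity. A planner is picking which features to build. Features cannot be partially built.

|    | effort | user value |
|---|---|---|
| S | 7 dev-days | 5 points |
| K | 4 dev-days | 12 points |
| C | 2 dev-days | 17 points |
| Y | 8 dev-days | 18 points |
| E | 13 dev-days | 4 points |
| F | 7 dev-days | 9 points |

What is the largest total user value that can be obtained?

56

This is an integer program with binary decision variables.
Take K, C, Y, and F: effort 4 + 2 + 8 + 7 = 21 ≤ 23, user value 12 + 17 + 18 + 9 = 56.
No other feasible combination does better.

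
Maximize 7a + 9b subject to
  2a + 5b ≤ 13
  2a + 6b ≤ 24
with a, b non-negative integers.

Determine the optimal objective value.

Relaxing integrality, the LP optimum is 45.50 at (a,b) = (6.5, 0), which is not an integer point.
(a,b)=(6,0): 2·6+5·0=12≤13, 2·6+6·0=12≤24, objective 42.
(a,b)=(5,0): 2·5+5·0=10≤13, 2·5+6·0=10≤24, objective 35.
No feasible integer point exceeds 42.

42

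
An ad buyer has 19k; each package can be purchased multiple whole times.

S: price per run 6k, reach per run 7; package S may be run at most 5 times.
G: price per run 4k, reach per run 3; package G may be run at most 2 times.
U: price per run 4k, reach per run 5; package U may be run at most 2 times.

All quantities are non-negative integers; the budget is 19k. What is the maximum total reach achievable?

21

This is a bounded integer knapsack.
U has the best ratio (5/4); taking only U gives at most 2×5 = 10 (stopped by the supply cap of 2).
Mixing does better — 3×S: price 18 ≤ 19, reach 3·7 = 21.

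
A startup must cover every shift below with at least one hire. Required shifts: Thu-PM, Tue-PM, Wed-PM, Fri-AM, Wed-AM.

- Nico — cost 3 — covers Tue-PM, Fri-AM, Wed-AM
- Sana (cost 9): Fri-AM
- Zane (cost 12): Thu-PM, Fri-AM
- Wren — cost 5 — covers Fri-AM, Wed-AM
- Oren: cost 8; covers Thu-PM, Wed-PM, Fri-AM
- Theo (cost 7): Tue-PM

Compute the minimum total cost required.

Choose Nico and Oren: together they cover Thu-PM, Tue-PM, Wed-PM, Fri-AM, Wed-AM — every shift.
Total cost: 3 + 8 = 11.

11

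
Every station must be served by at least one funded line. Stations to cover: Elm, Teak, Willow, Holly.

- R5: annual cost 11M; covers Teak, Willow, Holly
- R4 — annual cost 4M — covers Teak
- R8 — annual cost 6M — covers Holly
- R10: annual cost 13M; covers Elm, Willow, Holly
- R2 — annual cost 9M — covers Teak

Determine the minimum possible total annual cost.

Choose R4 and R10: together they cover Elm, Teak, Willow, Holly — every station.
Total annual cost: 4 + 13 = 17.

17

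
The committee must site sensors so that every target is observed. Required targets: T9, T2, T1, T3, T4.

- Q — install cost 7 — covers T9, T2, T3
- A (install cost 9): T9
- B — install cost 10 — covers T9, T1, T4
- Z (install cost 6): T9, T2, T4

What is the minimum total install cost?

The greedy cost-per-new-target heuristic would pick Z, Q, and B for 23, but a cheaper cover exists.
Choose Q and B: together they cover T9, T2, T1, T3, T4 — every target.
Total install cost: 7 + 10 = 17.
No cover costs less than 17.

17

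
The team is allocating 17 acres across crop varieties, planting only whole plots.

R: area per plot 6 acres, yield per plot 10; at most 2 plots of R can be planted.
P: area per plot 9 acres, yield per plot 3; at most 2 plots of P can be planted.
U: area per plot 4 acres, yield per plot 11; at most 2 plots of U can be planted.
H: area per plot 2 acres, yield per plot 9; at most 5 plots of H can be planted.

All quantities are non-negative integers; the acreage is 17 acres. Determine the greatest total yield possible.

H has the best ratio (9/2); taking only H gives at most 5×9 = 45 (stopped by the supply cap of 5).
Mixing does better — 2×U and 4×H: area 16 ≤ 17, yield 2·11 + 4·9 = 58.

58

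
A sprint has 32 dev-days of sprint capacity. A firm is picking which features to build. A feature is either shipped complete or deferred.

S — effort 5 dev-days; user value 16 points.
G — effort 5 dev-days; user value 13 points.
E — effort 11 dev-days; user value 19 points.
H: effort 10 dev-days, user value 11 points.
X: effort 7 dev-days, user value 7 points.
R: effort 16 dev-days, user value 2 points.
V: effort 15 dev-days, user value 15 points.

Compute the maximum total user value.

59

Take S, G, E, and H: effort 5 + 5 + 11 + 10 = 31 ≤ 32, user value 16 + 13 + 19 + 11 = 59.
No other feasible combination does better.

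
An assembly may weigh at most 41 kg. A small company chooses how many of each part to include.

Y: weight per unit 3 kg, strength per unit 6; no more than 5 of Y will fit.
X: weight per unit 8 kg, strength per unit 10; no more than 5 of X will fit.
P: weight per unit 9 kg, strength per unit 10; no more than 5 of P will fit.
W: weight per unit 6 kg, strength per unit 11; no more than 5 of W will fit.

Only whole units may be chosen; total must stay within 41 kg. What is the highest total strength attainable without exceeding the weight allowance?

Y has the best ratio (6/3); taking only Y gives at most 5×6 = 30 (stopped by the supply cap of 5).
Mixing does better — 5×Y and 4×W: weight 39 ≤ 41, strength 5·6 + 4·11 = 74.

74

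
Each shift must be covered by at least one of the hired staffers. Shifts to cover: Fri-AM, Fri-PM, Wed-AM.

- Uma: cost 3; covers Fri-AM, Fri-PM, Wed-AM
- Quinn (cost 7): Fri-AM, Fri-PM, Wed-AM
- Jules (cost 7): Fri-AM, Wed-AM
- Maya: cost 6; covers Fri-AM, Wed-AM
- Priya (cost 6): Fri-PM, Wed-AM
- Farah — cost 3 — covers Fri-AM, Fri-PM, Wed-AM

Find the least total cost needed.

3

Uma alone covers Fri-AM, Fri-PM, Wed-AM — every shift.
Total cost: 3.
No cover costs less than 3.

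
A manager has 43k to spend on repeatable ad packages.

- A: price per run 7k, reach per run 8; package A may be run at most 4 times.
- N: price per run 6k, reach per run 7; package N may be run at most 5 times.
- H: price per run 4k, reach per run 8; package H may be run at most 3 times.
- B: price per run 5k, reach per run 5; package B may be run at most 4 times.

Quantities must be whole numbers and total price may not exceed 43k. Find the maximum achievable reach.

60

H has the best ratio (8/4); taking only H gives at most 3×8 = 24 (stopped by the supply cap of 3).
Mixing does better — 1×A, 4×N, and 3×H: price 43 ≤ 43, reach 1·8 + 4·7 + 3·8 = 60.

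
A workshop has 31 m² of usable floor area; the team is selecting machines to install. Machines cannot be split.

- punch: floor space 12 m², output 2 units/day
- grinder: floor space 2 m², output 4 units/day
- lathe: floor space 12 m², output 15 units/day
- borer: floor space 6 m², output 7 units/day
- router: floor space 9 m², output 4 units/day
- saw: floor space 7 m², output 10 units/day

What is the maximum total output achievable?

Treat it as a binary knapsack problem.
grinder + lathe + router + saw: floor space 2 + 12 + 9 + 7 = 30 ≤ 31, output 4 + 15 + 4 + 10 = 33.
grinder + lathe + borer + saw: floor space 2 + 12 + 6 + 7 = 27 ≤ 31, output 4 + 15 + 7 + 10 = 36.
Best is grinder, lathe, borer, and saw with total output 36.

36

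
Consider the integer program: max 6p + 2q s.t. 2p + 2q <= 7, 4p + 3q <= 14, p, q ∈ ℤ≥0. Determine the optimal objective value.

Relaxing integrality, the LP optimum is 21.00 at (p,q) = (3.5, 0), which is not an integer point.
(p,q)=(3,0): 2·3+2·0=6≤7, 4·3+3·0=12≤14, objective 18.
(p,q)=(2,1): 2·2+2·1=6≤7, 4·2+3·1=11≤14, objective 14.
Maximum is 18 at (p,q)=(3,0).

18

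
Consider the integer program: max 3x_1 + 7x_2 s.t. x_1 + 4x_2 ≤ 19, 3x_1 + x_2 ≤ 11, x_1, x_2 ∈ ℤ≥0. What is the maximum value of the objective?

The continuous relaxation peaks at (2.27, 4.18) with value 36.09; rounding to a feasible lattice point costs some objective.
(x_1,x_2)=(2,4): 1·2+4·4=18≤19, 3·2+1·4=10≤11, objective 34.
(x_1,x_2)=(1,4): 1·1+4·4=17≤19, 3·1+1·4=7≤11, objective 31.
(x_1,x_2)=(2,3): 1·2+4·3=14≤19, 3·2+1·3=9≤11, objective 27.
The best lattice point is (2,4), giving 34.

34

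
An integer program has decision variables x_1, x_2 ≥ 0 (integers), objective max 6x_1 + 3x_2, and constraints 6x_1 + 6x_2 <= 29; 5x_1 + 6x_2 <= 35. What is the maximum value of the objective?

Relaxing integrality, the LP optimum is 29.00 at (x_1,x_2) = (4.83, 0), which is not an integer point.
(x_1,x_2)=(4,0) is feasible, giving 24.
(x_1,x_2)=(3,1) is feasible, giving 21.
The best lattice point is (4,0), giving 24.

24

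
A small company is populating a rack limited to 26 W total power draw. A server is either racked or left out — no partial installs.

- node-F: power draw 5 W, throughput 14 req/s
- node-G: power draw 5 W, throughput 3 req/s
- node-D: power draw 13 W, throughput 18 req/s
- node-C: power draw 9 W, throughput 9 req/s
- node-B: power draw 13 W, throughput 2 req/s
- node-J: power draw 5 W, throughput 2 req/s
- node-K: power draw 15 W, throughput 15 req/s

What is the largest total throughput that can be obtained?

35

Allowing fractional choices, the relaxed optimum would be about 40.0, but servers are indivisible.
node-F + node-G + node-D: power draw 5 + 5 + 13 = 23 ≤ 26, throughput 14 + 3 + 18 = 35.
node-F + node-D + node-J: power draw 5 + 13 + 5 = 23 ≤ 26, throughput 14 + 18 + 2 = 34.
Best is node-F, node-G, and node-D with total throughput 35.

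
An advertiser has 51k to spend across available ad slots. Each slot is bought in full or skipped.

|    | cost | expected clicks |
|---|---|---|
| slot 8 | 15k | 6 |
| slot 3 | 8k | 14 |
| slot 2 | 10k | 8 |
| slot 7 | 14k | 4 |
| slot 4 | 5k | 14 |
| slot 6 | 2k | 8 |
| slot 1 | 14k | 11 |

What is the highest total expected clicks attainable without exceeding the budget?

Allowing fractional choices, the relaxed optimum would be about 59.8, but ad slots are indivisible.
slot 8 + slot 3 + slot 4 + slot 6 + slot 1: cost 15 + 8 + 5 + 2 + 14 = 44 ≤ 51, expected clicks 6 + 14 + 14 + 8 + 11 = 53.
slot 3 + slot 2 + slot 4 + slot 6 + slot 1: cost 8 + 10 + 5 + 2 + 14 = 39 ≤ 51, expected clicks 14 + 8 + 14 + 8 + 11 = 55.
Best is slot 3, slot 2, slot 4, slot 6, and slot 1 with total expected clicks 55.

55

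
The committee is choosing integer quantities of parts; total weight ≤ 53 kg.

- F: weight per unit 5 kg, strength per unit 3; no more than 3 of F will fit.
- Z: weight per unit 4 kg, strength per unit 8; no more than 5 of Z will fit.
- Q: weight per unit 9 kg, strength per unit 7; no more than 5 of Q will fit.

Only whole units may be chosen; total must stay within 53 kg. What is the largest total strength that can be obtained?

This is a bounded integer knapsack.
Z has the best ratio (8/4); taking only Z gives at most 5×8 = 40 (stopped by the supply cap of 5).
Mixing does better — 1×F, 5×Z, and 3×Q: weight 52 ≤ 53, strength 1·3 + 5·8 + 3·7 = 64.

64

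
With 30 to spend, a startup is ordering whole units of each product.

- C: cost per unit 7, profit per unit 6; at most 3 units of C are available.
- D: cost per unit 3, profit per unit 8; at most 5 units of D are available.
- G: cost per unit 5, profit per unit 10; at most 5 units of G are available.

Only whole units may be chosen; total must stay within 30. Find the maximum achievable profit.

D has the best ratio (8/3); taking only D gives at most 5×8 = 40 (stopped by the supply cap of 5).
Mixing does better — 5×D and 3×G: cost 30 ≤ 30, profit 5·8 + 3·10 = 70.

70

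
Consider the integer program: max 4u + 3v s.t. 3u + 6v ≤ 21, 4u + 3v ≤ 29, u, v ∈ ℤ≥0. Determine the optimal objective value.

(u,v)=(7,0): 3·7+6·0=21≤21, 4·7+3·0=28≤29, objective 28.
(u,v)=(6,0): 3·6+6·0=18≤21, 4·6+3·0=24≤29, objective 24.
Maximum is 28 at (u,v)=(7,0).

28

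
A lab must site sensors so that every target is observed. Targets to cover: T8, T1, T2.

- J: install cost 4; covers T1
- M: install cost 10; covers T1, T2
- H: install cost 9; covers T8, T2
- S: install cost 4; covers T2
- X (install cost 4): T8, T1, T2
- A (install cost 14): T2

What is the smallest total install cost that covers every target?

X alone covers T8, T1, T2 — every target.
Total install cost: 4.
No cover costs less than 4.

4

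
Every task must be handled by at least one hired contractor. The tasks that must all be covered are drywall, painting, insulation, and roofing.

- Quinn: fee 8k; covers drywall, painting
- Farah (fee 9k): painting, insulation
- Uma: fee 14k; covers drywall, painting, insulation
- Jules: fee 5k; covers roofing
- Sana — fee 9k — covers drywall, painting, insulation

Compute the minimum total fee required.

This is an integer covering problem.
Choose Jules and Sana: together they cover drywall, painting, insulation, roofing — every task.
Total fee: 5 + 9 = 14.
No cover costs less than 14.

14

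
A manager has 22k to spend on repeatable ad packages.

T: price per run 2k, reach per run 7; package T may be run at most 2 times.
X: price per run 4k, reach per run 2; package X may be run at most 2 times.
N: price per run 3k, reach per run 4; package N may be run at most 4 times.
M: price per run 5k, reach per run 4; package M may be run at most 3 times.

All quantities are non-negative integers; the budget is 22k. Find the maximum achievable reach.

2×T, 4×N, and 1×M: price 21 ≤ 22, reach 2·7 + 4·4 + 1·4 = 34.
2×T, 1×X, 3×N, and 1×M: price 22 ≤ 22, reach 2·7 + 1·2 + 3·4 + 1·4 = 32.
Best is 34.

34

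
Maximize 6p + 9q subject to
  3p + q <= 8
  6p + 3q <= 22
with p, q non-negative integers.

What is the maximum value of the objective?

(p,q)=(0,7): 3·0+1·7=7≤8, 6·0+3·7=21≤22, objective 63.
(p,q)=(0,6): 3·0+1·6=6≤8, 6·0+3·6=18≤22, objective 54.
No feasible integer point exceeds 63.

63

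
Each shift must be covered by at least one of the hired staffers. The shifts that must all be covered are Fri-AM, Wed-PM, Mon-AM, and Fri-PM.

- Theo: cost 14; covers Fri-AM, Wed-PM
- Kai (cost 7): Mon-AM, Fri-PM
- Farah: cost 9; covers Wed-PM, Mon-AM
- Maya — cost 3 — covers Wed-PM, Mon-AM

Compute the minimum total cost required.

21

The greedy cost-per-new-shift heuristic would pick Maya, Kai, and Theo for 24, but a cheaper cover exists.
Choose Theo and Kai: together they cover Fri-AM, Wed-PM, Mon-AM, Fri-PM — every shift.
Total cost: 14 + 7 = 21.
No cover costs less than 21.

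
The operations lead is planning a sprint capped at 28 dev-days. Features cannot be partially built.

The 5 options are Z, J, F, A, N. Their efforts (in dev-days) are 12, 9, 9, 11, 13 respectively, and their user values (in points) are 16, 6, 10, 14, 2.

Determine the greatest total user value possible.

Allowing fractional choices, the relaxed optimum would be about 35.6, but features are indivisible.
Z + A: effort 12 + 11 = 23 ≤ 28, user value 16 + 14 = 30.
Z + F: effort 12 + 9 = 21 ≤ 28, user value 16 + 10 = 26.
F + A: effort 9 + 11 = 20 ≤ 28, user value 10 + 14 = 24.
Best is Z and A with total user value 30.

30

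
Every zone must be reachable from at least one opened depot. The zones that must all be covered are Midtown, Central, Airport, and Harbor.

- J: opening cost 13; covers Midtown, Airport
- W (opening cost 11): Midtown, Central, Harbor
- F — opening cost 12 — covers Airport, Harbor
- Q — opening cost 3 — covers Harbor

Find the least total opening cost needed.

This is a weighted set-cover instance.
The greedy cost-per-new-zone heuristic would pick Q, W, and F for 26, but a cheaper cover exists.
Choose W and F: together they cover Midtown, Central, Airport, Harbor — every zone.
Total opening cost: 11 + 12 = 23.
No cover costs less than 23.

23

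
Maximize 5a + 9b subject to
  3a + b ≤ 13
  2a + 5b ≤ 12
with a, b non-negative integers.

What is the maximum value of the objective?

The continuous relaxation peaks at (4.08, 0.769) with value 27.31; rounding to a feasible lattice point costs some objective.
(a,b)=(3,1) is feasible, giving 24.
(a,b)=(4,0) is feasible, giving 20.
(a,b)=(2,1) is feasible, giving 19.
No feasible integer point exceeds 24.

24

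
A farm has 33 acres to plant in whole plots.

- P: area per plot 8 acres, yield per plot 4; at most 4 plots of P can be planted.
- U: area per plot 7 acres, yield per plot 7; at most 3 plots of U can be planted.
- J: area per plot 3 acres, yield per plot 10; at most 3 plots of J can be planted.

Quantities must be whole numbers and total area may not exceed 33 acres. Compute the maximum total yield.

51

J has the best ratio (10/3); taking only J gives at most 3×10 = 30 (stopped by the supply cap of 3).
Mixing does better — 3×U and 3×J: area 30 ≤ 33, yield 3·7 + 3·10 = 51.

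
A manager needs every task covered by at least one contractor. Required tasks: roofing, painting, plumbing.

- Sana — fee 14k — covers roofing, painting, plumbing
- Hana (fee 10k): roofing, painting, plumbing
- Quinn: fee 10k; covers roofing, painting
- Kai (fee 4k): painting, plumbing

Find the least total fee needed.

The greedy cost-per-new-task heuristic would pick Kai and Hana for 14, but a cheaper cover exists.
Hana alone covers roofing, painting, plumbing — every task.
Total fee: 10.
No cover costs less than 10.

10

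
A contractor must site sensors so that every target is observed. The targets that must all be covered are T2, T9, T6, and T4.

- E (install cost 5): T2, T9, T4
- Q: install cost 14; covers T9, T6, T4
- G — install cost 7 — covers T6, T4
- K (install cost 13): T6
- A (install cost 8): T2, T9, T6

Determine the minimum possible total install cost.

12

This is a weighted set-cover instance.
Choose E and G: together they cover T2, T9, T6, T4 — every target.
Total install cost: 5 + 7 = 12.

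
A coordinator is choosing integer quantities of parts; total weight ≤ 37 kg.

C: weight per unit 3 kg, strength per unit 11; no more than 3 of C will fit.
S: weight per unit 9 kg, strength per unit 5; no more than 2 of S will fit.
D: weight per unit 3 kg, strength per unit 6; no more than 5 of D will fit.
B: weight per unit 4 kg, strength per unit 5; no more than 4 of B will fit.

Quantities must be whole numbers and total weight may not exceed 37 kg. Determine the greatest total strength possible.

3×C, 5×D, and 3×B: weight 36 ≤ 37, strength 3·11 + 5·6 + 3·5 = 78.
3×C, 4×D, and 4×B: weight 37 ≤ 37, strength 3·11 + 4·6 + 4·5 = 77.
Best is 78.

78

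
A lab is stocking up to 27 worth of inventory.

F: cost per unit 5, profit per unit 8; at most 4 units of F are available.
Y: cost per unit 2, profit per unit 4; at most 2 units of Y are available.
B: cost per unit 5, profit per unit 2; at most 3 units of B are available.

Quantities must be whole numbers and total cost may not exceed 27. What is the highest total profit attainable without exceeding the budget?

Y has the best ratio (4/2); taking only Y gives at most 2×4 = 8 (stopped by the supply cap of 2).
Mixing does better — 4×F and 2×Y: cost 24 ≤ 27, profit 4·8 + 2·4 = 40.

40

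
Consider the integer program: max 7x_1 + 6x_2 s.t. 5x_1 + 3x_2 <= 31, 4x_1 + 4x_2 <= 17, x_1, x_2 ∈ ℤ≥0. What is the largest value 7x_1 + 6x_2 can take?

28

Relaxing integrality, the LP optimum is 29.75 at (x_1,x_2) = (4.25, 0), which is not an integer point.
(x_1,x_2)=(4,0): 5·4+3·0=20≤31, 4·4+4·0=16≤17, objective 28.
(x_1,x_2)=(3,1): 5·3+3·1=18≤31, 4·3+4·1=16≤17, objective 27.
No feasible integer point exceeds 28.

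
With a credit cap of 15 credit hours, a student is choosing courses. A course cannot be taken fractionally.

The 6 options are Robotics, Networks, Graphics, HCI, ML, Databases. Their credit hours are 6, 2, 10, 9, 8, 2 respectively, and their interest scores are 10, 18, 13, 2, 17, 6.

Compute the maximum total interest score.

41

Take Networks, ML, and Databases: credit hours 2 + 8 + 2 = 12 ≤ 15, interest score 18 + 17 + 6 = 41.
No other feasible combination does better.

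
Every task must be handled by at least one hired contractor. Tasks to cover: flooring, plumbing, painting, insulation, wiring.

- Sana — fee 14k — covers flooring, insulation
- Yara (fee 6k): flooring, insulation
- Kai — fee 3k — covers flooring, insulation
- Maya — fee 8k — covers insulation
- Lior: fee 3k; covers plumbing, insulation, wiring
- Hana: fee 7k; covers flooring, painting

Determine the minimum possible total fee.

10

The greedy cost-per-new-task heuristic would pick Lior, Kai, and Hana for 13, but a cheaper cover exists.
Choose Lior and Hana: together they cover flooring, plumbing, painting, insulation, wiring — every task.
Total fee: 3 + 7 = 10.
No cover costs less than 10.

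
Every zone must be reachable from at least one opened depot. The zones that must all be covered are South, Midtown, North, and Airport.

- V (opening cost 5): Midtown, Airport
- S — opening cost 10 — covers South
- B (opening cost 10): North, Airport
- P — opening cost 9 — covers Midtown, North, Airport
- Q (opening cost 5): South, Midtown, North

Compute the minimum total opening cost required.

10

Choose V and Q: together they cover South, Midtown, North, Airport — every zone.
Total opening cost: 5 + 5 = 10.
No cover costs less than 10.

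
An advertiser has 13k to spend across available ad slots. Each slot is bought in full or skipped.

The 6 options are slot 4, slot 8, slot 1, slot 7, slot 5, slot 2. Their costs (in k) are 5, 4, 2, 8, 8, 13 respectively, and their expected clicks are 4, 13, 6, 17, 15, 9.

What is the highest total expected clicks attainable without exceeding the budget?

Take slot 8 and slot 7: cost 4 + 8 = 12 ≤ 13, expected clicks 13 + 17 = 30.
No other feasible combination does better.

30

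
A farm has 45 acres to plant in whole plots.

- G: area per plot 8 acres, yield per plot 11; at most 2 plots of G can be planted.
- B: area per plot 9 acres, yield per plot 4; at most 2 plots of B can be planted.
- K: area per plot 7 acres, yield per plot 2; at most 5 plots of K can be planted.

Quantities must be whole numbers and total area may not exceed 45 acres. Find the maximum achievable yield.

32

G has the best ratio (11/8); taking only G gives at most 2×11 = 22 (stopped by the supply cap of 2).
Mixing does better — 2×G, 2×B, and 1×K: area 41 ≤ 45, yield 2·11 + 2·4 + 1·2 = 32.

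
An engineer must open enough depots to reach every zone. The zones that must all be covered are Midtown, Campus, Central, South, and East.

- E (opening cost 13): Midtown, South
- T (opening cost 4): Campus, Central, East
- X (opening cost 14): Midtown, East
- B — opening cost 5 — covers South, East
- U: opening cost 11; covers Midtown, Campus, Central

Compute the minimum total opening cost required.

This is an integer covering problem.
Choose B and U: together they cover Midtown, Campus, Central, South, East — every zone.
Total opening cost: 5 + 11 = 16.

16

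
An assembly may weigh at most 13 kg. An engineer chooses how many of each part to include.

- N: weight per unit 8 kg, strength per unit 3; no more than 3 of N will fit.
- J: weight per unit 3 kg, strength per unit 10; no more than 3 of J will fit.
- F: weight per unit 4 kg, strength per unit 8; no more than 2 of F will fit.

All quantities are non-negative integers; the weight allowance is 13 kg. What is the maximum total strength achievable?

J has the best ratio (10/3); taking only J gives at most 3×10 = 30 (stopped by the supply cap of 3).
Mixing does better — 3×J and 1×F: weight 13 ≤ 13, strength 3·10 + 1·8 = 38.

38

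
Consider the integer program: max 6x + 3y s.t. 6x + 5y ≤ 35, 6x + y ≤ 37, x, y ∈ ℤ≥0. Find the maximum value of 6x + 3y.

33

Relaxing integrality, the LP optimum is 35.00 at (x,y) = (5.83, 0), which is not an integer point.
(x,y)=(5,1) is feasible, giving 33.
(x,y)=(4,2) is feasible, giving 30.
No feasible integer point exceeds 33.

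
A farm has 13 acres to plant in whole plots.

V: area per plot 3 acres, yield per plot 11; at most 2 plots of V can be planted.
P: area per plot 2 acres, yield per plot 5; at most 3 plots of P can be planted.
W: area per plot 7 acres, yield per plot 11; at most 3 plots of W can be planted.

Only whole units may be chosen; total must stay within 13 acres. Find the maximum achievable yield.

This is a bounded integer knapsack.
V has the best ratio (11/3); taking only V gives at most 2×11 = 22 (stopped by the supply cap of 2).
Mixing does better — 2×V and 3×P: area 12 ≤ 13, yield 2·11 + 3·5 = 37.

37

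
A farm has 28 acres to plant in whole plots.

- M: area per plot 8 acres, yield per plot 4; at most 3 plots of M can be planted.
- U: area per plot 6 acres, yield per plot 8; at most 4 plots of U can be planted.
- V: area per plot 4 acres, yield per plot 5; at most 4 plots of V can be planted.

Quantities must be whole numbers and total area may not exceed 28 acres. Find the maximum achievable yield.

This is a bounded integer knapsack.
U has the best ratio (8/6); taking only U gives at most 4×8 = 32 (stopped by the area limit).
Mixing does better — 4×U and 1×V: area 28 ≤ 28, yield 4·8 + 1·5 = 37.

37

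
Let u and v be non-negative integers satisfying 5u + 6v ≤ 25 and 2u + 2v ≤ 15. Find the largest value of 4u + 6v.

Relaxing integrality, the LP optimum is 25.00 at (u,v) = (0, 4.17), which is not an integer point.
(u,v)=(0,4): 5·0+6·4=24≤25, 2·0+2·4=8≤15, objective 24.
(u,v)=(1,3): 5·1+6·3=23≤25, 2·1+2·3=8≤15, objective 22.
(u,v)=(0,3): 5·0+6·3=18≤25, 2·0+2·3=6≤15, objective 18.
No feasible integer point exceeds 24.

24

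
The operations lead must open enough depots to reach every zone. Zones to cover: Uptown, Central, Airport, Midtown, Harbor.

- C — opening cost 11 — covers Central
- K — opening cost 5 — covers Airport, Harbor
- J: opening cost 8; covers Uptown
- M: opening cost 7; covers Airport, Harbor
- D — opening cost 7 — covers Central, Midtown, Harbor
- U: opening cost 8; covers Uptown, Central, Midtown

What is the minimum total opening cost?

The greedy cost-per-new-zone heuristic would pick D, K, and J for 20, but a cheaper cover exists.
Choose K and U: together they cover Uptown, Central, Airport, Midtown, Harbor — every zone.
Total opening cost: 5 + 8 = 13.
No cover costs less than 13.

13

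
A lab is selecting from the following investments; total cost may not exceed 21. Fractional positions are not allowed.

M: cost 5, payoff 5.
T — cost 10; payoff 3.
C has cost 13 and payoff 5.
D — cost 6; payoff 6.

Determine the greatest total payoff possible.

14

Treat it as a binary knapsack problem.
C + D: cost 13 + 6 = 19 ≤ 21, payoff 5 + 6 = 11.
M + T + D: cost 5 + 10 + 6 = 21 ≤ 21, payoff 5 + 3 + 6 = 14.
M + D: cost 5 + 6 = 11 ≤ 21, payoff 5 + 6 = 11.
Best is M, T, and D with total payoff 14.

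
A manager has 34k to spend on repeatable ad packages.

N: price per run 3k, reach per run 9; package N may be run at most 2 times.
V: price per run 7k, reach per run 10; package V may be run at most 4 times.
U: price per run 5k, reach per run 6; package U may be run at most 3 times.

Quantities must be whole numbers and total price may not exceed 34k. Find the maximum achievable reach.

58

Take 2×N and 4×V: price 34 ≤ 34, reach 2·9 + 4·10 = 58.
N has the best ratio (9/3) and is taken to its limit of 2; remaining capacity is filled optimally with the others.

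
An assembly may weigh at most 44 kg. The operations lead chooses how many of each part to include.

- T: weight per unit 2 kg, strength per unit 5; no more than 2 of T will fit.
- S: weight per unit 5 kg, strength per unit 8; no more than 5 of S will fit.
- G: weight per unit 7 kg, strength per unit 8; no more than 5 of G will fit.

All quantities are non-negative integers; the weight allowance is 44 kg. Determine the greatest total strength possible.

66

T has the best ratio (5/2); taking only T gives at most 2×5 = 10 (stopped by the supply cap of 2).
Mixing does better — 2×T, 5×S, and 2×G: weight 43 ≤ 44, strength 2·5 + 5·8 + 2·8 = 66.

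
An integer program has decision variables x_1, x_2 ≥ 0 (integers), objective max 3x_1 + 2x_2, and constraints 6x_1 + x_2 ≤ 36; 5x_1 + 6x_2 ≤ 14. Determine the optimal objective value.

The continuous relaxation peaks at (2.8, 0) with value 8.40; rounding to a feasible lattice point costs some objective.
(x_1,x_2)=(2,0) is feasible, giving 6.
(x_1,x_2)=(1,1) is feasible, giving 5.
(x_1,x_2)=(1,0) is feasible, giving 3.
The best lattice point is (2,0), giving 6.

6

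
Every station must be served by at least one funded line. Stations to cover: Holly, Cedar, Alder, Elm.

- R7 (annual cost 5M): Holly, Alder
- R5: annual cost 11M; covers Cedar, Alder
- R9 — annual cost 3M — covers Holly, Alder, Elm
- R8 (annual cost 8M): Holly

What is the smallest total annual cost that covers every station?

Choose R5 and R9: together they cover Holly, Cedar, Alder, Elm — every station.
Total annual cost: 11 + 3 = 14.
No cover costs less than 14.

14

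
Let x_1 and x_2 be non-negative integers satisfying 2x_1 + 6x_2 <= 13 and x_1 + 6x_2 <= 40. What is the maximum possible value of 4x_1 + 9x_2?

(x_1,x_2)=(6,0) is feasible, giving 24.
(x_1,x_2)=(5,0) is feasible, giving 20.
The best lattice point is (6,0), giving 24.

24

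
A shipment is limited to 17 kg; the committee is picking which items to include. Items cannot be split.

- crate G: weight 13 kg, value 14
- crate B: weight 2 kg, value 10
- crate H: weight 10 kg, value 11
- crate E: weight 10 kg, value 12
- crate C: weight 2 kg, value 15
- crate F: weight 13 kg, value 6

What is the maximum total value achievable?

39

This is a 0-1 knapsack instance.
Take crate G, crate B, and crate C: weight 13 + 2 + 2 = 17 ≤ 17, value 14 + 10 + 15 = 39.
No other feasible combination does better.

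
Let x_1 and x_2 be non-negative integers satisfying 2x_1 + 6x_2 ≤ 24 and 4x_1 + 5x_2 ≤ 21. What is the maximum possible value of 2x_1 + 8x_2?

32

(x_1,x_2)=(0,4): 2·0+6·4=24≤24, 4·0+5·4=20≤21, objective 32.
(x_1,x_2)=(1,3): 2·1+6·3=20≤24, 4·1+5·3=19≤21, objective 26.
(x_1,x_2)=(0,3): 2·0+6·3=18≤24, 4·0+5·3=15≤21, objective 24.
The best lattice point is (0,4), giving 32.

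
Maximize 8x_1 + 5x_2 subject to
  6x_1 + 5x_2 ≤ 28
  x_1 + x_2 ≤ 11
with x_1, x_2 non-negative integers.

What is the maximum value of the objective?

Relaxing integrality, the LP optimum is 37.33 at (x_1,x_2) = (4.67, 0), which is not an integer point.
(x_1,x_2)=(3,2) is feasible, giving 34.
(x_1,x_2)=(4,0) is feasible, giving 32.
(x_1,x_2)=(2,3) is feasible, giving 31.
(x_1,x_2)=(3,1) is feasible, giving 29.
The best lattice point is (3,2), giving 34.

34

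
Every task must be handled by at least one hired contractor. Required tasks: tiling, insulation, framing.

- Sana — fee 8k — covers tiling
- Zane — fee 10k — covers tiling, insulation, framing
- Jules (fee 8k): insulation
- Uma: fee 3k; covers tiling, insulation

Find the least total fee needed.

Zane alone covers tiling, insulation, framing — every task.
Total fee: 10.

10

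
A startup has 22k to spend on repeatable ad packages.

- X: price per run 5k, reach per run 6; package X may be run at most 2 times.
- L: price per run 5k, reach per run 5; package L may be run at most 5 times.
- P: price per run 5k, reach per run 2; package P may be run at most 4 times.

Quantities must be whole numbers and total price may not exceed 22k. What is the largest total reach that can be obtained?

22

X has the best ratio (6/5); taking only X gives at most 2×6 = 12 (stopped by the supply cap of 2).
Mixing does better — 2×X and 2×L: price 20 ≤ 22, reach 2·6 + 2·5 = 22.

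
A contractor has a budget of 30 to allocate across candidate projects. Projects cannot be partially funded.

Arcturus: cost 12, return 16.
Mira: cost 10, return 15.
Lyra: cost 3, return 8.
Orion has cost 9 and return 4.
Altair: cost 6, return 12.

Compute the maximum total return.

Arcturus + Mira + Lyra: cost 12 + 10 + 3 = 25 ≤ 30, return 16 + 15 + 8 = 39.
Arcturus + Lyra + Orion + Altair: cost 12 + 3 + 9 + 6 = 30 ≤ 30, return 16 + 8 + 4 + 12 = 40.
Arcturus + Mira + Altair: cost 12 + 10 + 6 = 28 ≤ 30, return 16 + 15 + 12 = 43.
Best is Arcturus, Mira, and Altair with total return 43.

43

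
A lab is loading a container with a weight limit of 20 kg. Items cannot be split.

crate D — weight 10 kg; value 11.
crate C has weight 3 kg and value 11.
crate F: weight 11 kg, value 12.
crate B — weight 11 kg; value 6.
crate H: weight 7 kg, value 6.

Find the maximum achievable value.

Allowing fractional choices, the relaxed optimum would be about 29.6, but items are indivisible.
crate D + crate C: weight 10 + 3 = 13 ≤ 20, value 11 + 11 = 22.
crate D + crate C + crate H: weight 10 + 3 + 7 = 20 ≤ 20, value 11 + 11 + 6 = 28.
crate C + crate F: weight 3 + 11 = 14 ≤ 20, value 11 + 12 = 23.
Best is crate D, crate C, and crate H with total value 28.

28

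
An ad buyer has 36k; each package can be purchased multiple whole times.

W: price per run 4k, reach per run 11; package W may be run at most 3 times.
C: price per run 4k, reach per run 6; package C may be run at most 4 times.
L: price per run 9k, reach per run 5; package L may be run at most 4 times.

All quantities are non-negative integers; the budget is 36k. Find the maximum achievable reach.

57

Take 3×W and 4×C: price 28 ≤ 36, reach 3·11 + 4·6 = 57.
W has the best ratio (11/4) and is taken to its limit of 3; remaining capacity is filled optimally with the others.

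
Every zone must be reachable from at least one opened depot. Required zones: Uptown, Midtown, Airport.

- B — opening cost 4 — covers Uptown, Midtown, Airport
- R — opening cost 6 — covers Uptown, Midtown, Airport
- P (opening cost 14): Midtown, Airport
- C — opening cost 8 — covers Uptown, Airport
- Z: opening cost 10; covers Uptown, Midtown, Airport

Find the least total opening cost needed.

B alone covers Uptown, Midtown, Airport — every zone.
Total opening cost: 4.
No cover costs less than 4.

4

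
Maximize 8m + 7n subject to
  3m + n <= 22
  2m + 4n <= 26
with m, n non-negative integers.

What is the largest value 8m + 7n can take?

69

Relaxing integrality, the LP optimum is 73.40 at (m,n) = (6.2, 3.4), which is not an integer point.
(m,n)=(6,3) is feasible, giving 69.
(m,n)=(5,4) is feasible, giving 68.
(m,n)=(6,2) is feasible, giving 62.
Maximum is 69 at (m,n)=(6,3).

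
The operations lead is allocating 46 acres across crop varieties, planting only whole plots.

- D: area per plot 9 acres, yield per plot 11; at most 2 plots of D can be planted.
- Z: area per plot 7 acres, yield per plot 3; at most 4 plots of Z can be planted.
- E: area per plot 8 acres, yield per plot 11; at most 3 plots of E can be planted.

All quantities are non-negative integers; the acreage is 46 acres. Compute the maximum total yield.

55

Take 2×D and 3×E: area 42 ≤ 46, yield 2·11 + 3·11 = 55.
E has the best ratio (11/8) and is taken to its limit of 3; remaining capacity is filled optimally with the others.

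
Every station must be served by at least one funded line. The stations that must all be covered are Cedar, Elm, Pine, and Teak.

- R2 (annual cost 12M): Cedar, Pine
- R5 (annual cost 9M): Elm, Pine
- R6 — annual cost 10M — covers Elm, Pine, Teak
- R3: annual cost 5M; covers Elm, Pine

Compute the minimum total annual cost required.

This is a weighted set-cover instance.
The greedy cost-per-new-station heuristic would pick R3, R6, and R2 for 27, but a cheaper cover exists.
Choose R2 and R6: together they cover Cedar, Elm, Pine, Teak — every station.
Total annual cost: 12 + 10 = 22.
No cover costs less than 22.

22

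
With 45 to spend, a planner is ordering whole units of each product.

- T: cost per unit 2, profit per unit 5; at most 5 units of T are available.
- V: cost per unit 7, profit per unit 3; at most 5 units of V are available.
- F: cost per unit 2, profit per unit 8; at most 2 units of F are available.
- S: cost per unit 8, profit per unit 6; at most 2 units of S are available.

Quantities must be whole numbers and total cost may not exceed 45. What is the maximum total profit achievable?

5×T, 1×V, 2×F, and 2×S: cost 37 ≤ 45, profit 5·5 + 1·3 + 2·8 + 2·6 = 56.
5×T, 2×V, 2×F, and 2×S: cost 44 ≤ 45, profit 5·5 + 2·3 + 2·8 + 2·6 = 59.
Best is 59.

59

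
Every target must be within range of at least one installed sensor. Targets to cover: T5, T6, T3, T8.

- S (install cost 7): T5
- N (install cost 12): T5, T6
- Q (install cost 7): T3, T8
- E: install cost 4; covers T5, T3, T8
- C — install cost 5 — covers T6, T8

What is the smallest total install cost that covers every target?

This is an integer covering problem.
Choose E and C: together they cover T5, T6, T3, T8 — every target.
Total install cost: 4 + 5 = 9.

9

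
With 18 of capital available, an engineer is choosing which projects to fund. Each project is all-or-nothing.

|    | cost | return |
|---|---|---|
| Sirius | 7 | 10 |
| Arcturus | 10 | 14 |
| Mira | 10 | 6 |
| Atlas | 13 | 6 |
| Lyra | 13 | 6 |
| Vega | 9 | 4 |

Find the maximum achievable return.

24

Sirius + Arcturus: cost 7 + 10 = 17 ≤ 18, return 10 + 14 = 24.
Sirius + Mira: cost 7 + 10 = 17 ≤ 18, return 10 + 6 = 16.
Best is Sirius and Arcturus with total return 24.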